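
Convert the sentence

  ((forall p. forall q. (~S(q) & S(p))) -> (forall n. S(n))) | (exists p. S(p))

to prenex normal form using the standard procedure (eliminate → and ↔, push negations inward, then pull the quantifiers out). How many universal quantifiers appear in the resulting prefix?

First replace A → B with ¬A ∨ B.
  ~(forall p. forall q. (~S(q) & S(p))) | (forall n. S(n)) | (exists p. S(p))
Move each ¬ inward, flipping quantifiers it crosses:
  (exists p. exists q. (S(q) | ~S(p))) | (forall n. S(n)) | (exists p. S(p))
Give each quantifier a distinct variable: p↦z.
  (exists p. exists q. (S(q) | ~S(p))) | (forall n. S(n)) | (exists z. S(z))
Pull the quantifiers to the front (each side's bound variable is not free in the other side):
  exists p. exists q. forall n. exists z. (S(q) | ~S(p) | S(n) | S(z))
The prefix is exists p exists q forall n exists z: 1 universal, 3 existential.

1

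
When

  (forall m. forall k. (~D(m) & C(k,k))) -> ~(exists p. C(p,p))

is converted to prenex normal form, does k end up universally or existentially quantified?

First replace A → B with ¬A ∨ B.
  ~(forall m. forall k. (~D(m) & C(k,k))) | ~(exists p. C(p,p))
Move each ¬ inward, flipping quantifiers it crosses:
  (exists m. exists k. (D(m) | ~C(k,k))) | (forall p. ~C(p,p))
Finally move all quantifiers to the prefix:
  exists m. exists k. forall p. (D(m) | ~C(k,k) | ~C(p,p))
The quantifier forall k sits under an odd number of negations (counting the antecedent side of each →), so it flips to exists k.

existential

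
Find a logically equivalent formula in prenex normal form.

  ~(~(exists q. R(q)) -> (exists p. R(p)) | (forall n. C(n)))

forall q. forall p. exists n. (~R(q) & ~R(p) & ~C(n))

Rewrite implications/biconditionals: A → B as ¬A ∨ B.
  ~(~~(exists q. R(q)) | (exists p. R(p)) | (forall n. C(n)))
Move each ¬ inward, flipping quantifiers it crosses:
  (forall q. ~R(q)) & (forall p. ~R(p)) & (exists n. ~C(n))
All bound variables are already distinct, so no renaming is needed.
Extract every quantifier outward, since the variables are now distinct and don't occur free across branches:
  forall q. forall p. exists n. (~R(q) & ~R(p) & ~C(n))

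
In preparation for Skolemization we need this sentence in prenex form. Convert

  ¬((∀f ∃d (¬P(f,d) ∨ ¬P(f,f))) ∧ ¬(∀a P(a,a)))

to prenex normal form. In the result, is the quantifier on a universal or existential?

Drive negations inward (¬∀x A ≡ ∃x ¬A, ¬∃x A ≡ ∀x ¬A, De Morgan for ∧/∨):
  (∃f ∀d (P(f,d) ∧ P(f,f))) ∨ (∀a P(a,a))
Extract every quantifier outward, since the variables are now distinct and don't occur free across branches:
  ∃f ∀d ∀a (P(f,d) ∧ P(f,f) ∨ P(a,a))
The quantifier ∀a sits under an even number of negations, so it remains universal.

universal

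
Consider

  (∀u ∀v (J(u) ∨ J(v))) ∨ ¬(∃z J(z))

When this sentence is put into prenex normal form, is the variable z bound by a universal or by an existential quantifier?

universal

Drive negations inward (¬∀x A ≡ ∃x ¬A, ¬∃x A ≡ ∀x ¬A, De Morgan for ∧/∨):
  (∀u ∀v (J(u) ∨ J(v))) ∨ (∀z ¬J(z))
All bound variables are already distinct, so no renaming is needed.
Pull the quantifiers to the front (each side's bound variable is not free in the other side):
  ∀u ∀v ∀z (J(u) ∨ J(v) ∨ ¬J(z))
The quantifier ∃z sits under an odd number of negations, so it flips to ∀z.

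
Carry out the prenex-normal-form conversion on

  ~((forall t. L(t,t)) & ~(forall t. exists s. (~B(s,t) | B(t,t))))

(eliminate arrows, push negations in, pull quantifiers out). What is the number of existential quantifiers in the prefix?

Drive negations inward (¬∀x A ≡ ∃x ¬A, ¬∃x A ≡ ∀x ¬A, De Morgan for ∧/∨):
  (exists t. ~L(t,t)) | (forall t. exists s. (~B(s,t) | B(t,t)))
Give each quantifier a distinct variable: t↦w.
  (exists t. ~L(t,t)) | (forall w. exists s. (~B(s,w) | B(w,w)))
Pull the quantifiers to the front (each side's bound variable is not free in the other side):
  exists t. forall w. exists s. (~L(t,t) | ~B(s,w) | B(w,w))
The prefix is exists t forall w exists s: 1 universal, 2 existential.

2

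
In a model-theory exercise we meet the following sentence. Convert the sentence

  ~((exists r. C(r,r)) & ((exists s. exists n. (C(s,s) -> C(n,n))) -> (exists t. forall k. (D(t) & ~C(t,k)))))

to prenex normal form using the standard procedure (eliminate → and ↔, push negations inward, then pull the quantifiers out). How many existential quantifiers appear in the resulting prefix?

Eliminate → and ↔ using ¬ and ∨.
  ~((exists r. C(r,r)) & (~(exists s. exists n. (~C(s,s) | C(n,n))) | (exists t. forall k. (D(t) & ~C(t,k)))))
Move each ¬ inward, flipping quantifiers it crosses:
  (forall r. ~C(r,r)) | (exists s. exists n. (~C(s,s) | C(n,n))) & (forall t. exists k. (~D(t) | C(t,k)))
All bound variables are already distinct, so no renaming is needed.
Extract every quantifier outward, since the variables are now distinct and don't occur free across branches:
  forall r. exists s. exists n. forall t. exists k. (~C(r,r) | (~C(s,s) | C(n,n)) & (~D(t) | C(t,k)))
The prefix is forall r exists s exists n forall t exists k: 2 universal, 3 existential.

3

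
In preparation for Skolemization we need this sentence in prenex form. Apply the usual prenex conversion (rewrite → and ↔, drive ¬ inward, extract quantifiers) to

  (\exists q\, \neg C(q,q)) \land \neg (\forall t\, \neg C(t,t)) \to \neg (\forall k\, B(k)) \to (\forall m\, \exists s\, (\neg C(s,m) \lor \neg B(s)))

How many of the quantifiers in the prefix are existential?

1

Eliminate → and ↔ using ¬ and ∨.
  \neg ((\exists q\, \neg C(q,q)) \land \neg (\forall t\, \neg C(t,t))) \lor \neg \neg (\forall k\, B(k)) \lor (\forall m\, \exists s\, (\neg C(s,m) \lor \neg B(s)))
Drive negations inward (¬∀x A ≡ ∃x ¬A, ¬∃x A ≡ ∀x ¬A, De Morgan for ∧/∨):
  (\forall q\, C(q,q)) \lor (\forall t\, \neg C(t,t)) \lor (\forall k\, B(k)) \lor (\forall m\, \exists s\, (\neg C(s,m) \lor \neg B(s)))
All bound variables are already distinct, so no renaming is needed.
Finally move all quantifiers to the prefix:
  \forall q\, \forall t\, \forall k\, \forall m\, \exists s\, (C(q,q) \lor \neg C(t,t) \lor B(k) \lor \neg C(s,m) \lor \neg B(s))
The prefix is \forall q \forall t \forall k \forall m \exists s: 4 universal, 1 existential.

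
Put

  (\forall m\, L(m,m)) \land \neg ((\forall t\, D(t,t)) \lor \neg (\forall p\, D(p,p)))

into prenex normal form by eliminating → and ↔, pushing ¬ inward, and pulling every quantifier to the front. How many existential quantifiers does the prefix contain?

Push ¬ through the quantifiers and connectives to reach negation normal form:
  (\forall m\, L(m,m)) \land (\exists t\, \neg D(t,t)) \land (\forall p\, D(p,p))
Finally move all quantifiers to the prefix:
  \forall m\, \exists t\, \forall p\, (L(m,m) \land \neg D(t,t) \land D(p,p))
The prefix is \forall m \exists t \forall p: 2 universal, 1 existential.

1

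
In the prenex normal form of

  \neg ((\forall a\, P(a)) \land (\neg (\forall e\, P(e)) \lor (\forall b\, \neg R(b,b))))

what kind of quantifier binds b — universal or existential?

existential

Push ¬ through the quantifiers and connectives to reach negation normal form:
  (\exists a\, \neg P(a)) \lor (\forall e\, P(e)) \land (\exists b\, R(b,b))
All bound variables are already distinct, so no renaming is needed.
Finally move all quantifiers to the prefix:
  \exists a\, \forall e\, \exists b\, (\neg P(a) \lor P(e) \land R(b,b))
The quantifier \forall b sits under an odd number of negations, so it flips to \exists b.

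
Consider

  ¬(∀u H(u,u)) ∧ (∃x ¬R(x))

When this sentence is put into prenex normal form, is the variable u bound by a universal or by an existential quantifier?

existential

Push ¬ through the quantifiers and connectives to reach negation normal form:
  (∃u ¬H(u,u)) ∧ (∃x ¬R(x))
All bound variables are already distinct, so no renaming is needed.
Finally move all quantifiers to the prefix:
  ∃u ∃x (¬H(u,u) ∧ ¬R(x))
The quantifier ∀u sits under an odd number of negations, so it flips to ∃u.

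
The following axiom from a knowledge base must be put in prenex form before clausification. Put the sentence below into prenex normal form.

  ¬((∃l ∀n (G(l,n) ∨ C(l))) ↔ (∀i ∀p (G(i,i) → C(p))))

∃l ∀n ∃i ∃p ∀b ∀s ∀y ∃t ((G(l,n) ∨ C(l)) ∧ G(i,i) ∧ ¬C(p) ∨ (¬G(b,b) ∨ C(s)) ∧ ¬G(y,t) ∧ ¬C(y))

Rewrite implications/biconditionals: A → B as ¬A ∨ B; A ↔ B as (¬A ∨ B) ∧ (¬B ∨ A).
  ¬((¬(∃l ∀n (G(l,n) ∨ C(l))) ∨ (∀i ∀p (¬G(i,i) ∨ C(p)))) ∧ (¬(∀i ∀p (¬G(i,i) ∨ C(p))) ∨ (∃l ∀n (G(l,n) ∨ C(l)))))
Drive negations inward (¬∀x A ≡ ∃x ¬A, ¬∃x A ≡ ∀x ¬A, De Morgan for ∧/∨):
  (∃l ∀n (G(l,n) ∨ C(l))) ∧ (∃i ∃p (G(i,i) ∧ ¬C(p))) ∨ (∀i ∀p (¬G(i,i) ∨ C(p))) ∧ (∀l ∃n (¬G(l,n) ∧ ¬C(l)))
Standardize variables apart so no two quantifiers bind the same name: i↦b, p↦s, l↦y, n↦t.
  (∃l ∀n (G(l,n) ∨ C(l))) ∧ (∃i ∃p (G(i,i) ∧ ¬C(p))) ∨ (∀b ∀s (¬G(b,b) ∨ C(s))) ∧ (∀y ∃t (¬G(y,t) ∧ ¬C(y)))
Pull the quantifiers to the front (each side's bound variable is not free in the other side):
  ∃l ∀n ∃i ∃p ∀b ∀s ∀y ∃t ((G(l,n) ∨ C(l)) ∧ G(i,i) ∧ ¬C(p) ∨ (¬G(b,b) ∨ C(s)) ∧ ¬G(y,t) ∧ ¬C(y))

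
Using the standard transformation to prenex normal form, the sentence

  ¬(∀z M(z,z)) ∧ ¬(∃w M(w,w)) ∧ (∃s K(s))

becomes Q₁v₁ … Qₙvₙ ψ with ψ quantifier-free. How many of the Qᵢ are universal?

Move each ¬ inward, flipping quantifiers it crosses:
  (∃z ¬M(z,z)) ∧ (∀w ¬M(w,w)) ∧ (∃s K(s))
Extract every quantifier outward, since the variables are now distinct and don't occur free across branches:
  ∃z ∀w ∃s (¬M(z,z) ∧ ¬M(w,w) ∧ K(s))
The prefix is ∃z ∀w ∃s: 1 universal, 2 existential.

1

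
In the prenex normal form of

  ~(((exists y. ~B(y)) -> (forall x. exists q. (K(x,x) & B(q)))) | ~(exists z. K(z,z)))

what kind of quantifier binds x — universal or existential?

existential

First replace A → B with ¬A ∨ B.
  ~(~(exists y. ~B(y)) | (forall x. exists q. (K(x,x) & B(q))) | ~(exists z. K(z,z)))
Move each ¬ inward, flipping quantifiers it crosses:
  (exists y. ~B(y)) & (exists x. forall q. (~K(x,x) | ~B(q))) & (exists z. K(z,z))
All bound variables are already distinct, so no renaming is needed.
Extract every quantifier outward, since the variables are now distinct and don't occur free across branches:
  exists y. exists x. forall q. exists z. (~B(y) & (~K(x,x) | ~B(q)) & K(z,z))
The quantifier forall x sits under an odd number of negations (counting the antecedent side of each →), so it flips to exists x.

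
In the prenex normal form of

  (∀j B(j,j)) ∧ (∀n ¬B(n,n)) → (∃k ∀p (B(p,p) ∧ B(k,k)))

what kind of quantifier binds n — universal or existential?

existential

First replace A → B with ¬A ∨ B.
  ¬((∀j B(j,j)) ∧ (∀n ¬B(n,n))) ∨ (∃k ∀p (B(p,p) ∧ B(k,k)))
Move each ¬ inward, flipping quantifiers it crosses:
  (∃j ¬B(j,j)) ∨ (∃n B(n,n)) ∨ (∃k ∀p (B(p,p) ∧ B(k,k)))
Extract every quantifier outward, since the variables are now distinct and don't occur free across branches:
  ∃j ∃n ∃k ∀p (¬B(j,j) ∨ B(n,n) ∨ B(p,p) ∧ B(k,k))
The quantifier ∀n sits under an odd number of negations (counting the antecedent side of each →), so it flips to ∃n.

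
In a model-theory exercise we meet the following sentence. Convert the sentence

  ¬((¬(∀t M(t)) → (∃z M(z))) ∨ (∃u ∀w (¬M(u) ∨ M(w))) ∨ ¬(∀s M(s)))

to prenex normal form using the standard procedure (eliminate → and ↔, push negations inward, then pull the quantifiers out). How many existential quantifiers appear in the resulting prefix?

2

Rewrite implications/biconditionals: A → B as ¬A ∨ B.
  ¬(¬¬(∀t M(t)) ∨ (∃z M(z)) ∨ (∃u ∀w (¬M(u) ∨ M(w))) ∨ ¬(∀s M(s)))
Drive negations inward (¬∀x A ≡ ∃x ¬A, ¬∃x A ≡ ∀x ¬A, De Morgan for ∧/∨):
  (∃t ¬M(t)) ∧ (∀z ¬M(z)) ∧ (∀u ∃w (M(u) ∧ ¬M(w))) ∧ (∀s M(s))
All bound variables are already distinct, so no renaming is needed.
Pull the quantifiers to the front (each side's bound variable is not free in the other side):
  ∃t ∀z ∀u ∃w ∀s (¬M(t) ∧ ¬M(z) ∧ M(u) ∧ ¬M(w) ∧ M(s))
The prefix is ∃t ∀z ∀u ∃w ∀s: 3 universal, 2 existential.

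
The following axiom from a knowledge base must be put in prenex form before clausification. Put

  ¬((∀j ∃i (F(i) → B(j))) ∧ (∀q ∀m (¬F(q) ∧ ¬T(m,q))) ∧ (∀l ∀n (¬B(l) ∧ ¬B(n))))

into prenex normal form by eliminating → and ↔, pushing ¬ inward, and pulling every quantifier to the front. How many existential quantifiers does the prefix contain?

First replace A → B with ¬A ∨ B.
  ¬((∀j ∃i (¬F(i) ∨ B(j))) ∧ (∀q ∀m (¬F(q) ∧ ¬T(m,q))) ∧ (∀l ∀n (¬B(l) ∧ ¬B(n))))
Move each ¬ inward, flipping quantifiers it crosses:
  (∃j ∀i (F(i) ∧ ¬B(j))) ∨ (∃q ∃m (F(q) ∨ T(m,q))) ∨ (∃l ∃n (B(l) ∨ B(n)))
Pull the quantifiers to the front (each side's bound variable is not free in the other side):
  ∃j ∀i ∃q ∃m ∃l ∃n (F(i) ∧ ¬B(j) ∨ F(q) ∨ T(m,q) ∨ B(l) ∨ B(n))
The prefix is ∃j ∀i ∃q ∃m ∃l ∃n: 1 universal, 5 existential.

5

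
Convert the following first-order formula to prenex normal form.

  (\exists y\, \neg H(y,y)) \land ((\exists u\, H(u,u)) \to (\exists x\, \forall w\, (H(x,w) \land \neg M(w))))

\exists y\, \forall u\, \exists x\, \forall w\, (\neg H(y,y) \land (\neg H(u,u) \lor H(x,w) \land \neg M(w)))

Rewrite implications/biconditionals: A → B as ¬A ∨ B.
  (\exists y\, \neg H(y,y)) \land (\neg (\exists u\, H(u,u)) \lor (\exists x\, \forall w\, (H(x,w) \land \neg M(w))))
Move each ¬ inward, flipping quantifiers it crosses:
  (\exists y\, \neg H(y,y)) \land ((\forall u\, \neg H(u,u)) \lor (\exists x\, \forall w\, (H(x,w) \land \neg M(w))))
All bound variables are already distinct, so no renaming is needed.
Finally move all quantifiers to the prefix:
  \exists y\, \forall u\, \exists x\, \forall w\, (\neg H(y,y) \land (\neg H(u,u) \lor H(x,w) \land \neg M(w)))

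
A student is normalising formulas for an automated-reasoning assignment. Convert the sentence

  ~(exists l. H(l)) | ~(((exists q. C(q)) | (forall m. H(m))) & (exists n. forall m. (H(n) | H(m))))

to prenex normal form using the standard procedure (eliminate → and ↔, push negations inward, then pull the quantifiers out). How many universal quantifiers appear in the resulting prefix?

Drive negations inward (¬∀x A ≡ ∃x ¬A, ¬∃x A ≡ ∀x ¬A, De Morgan for ∧/∨):
  (forall l. ~H(l)) | (forall q. ~C(q)) & (exists m. ~H(m)) | (forall n. exists m. (~H(n) & ~H(m)))
Rename bound variables to avoid capture: m↦y.
  (forall l. ~H(l)) | (forall q. ~C(q)) & (exists m. ~H(m)) | (forall n. exists y. (~H(n) & ~H(y)))
Pull the quantifiers to the front (each side's bound variable is not free in the other side):
  forall l. forall q. exists m. forall n. exists y. (~H(l) | ~C(q) & ~H(m) | ~H(n) & ~H(y))
The prefix is forall l forall q exists m forall n exists y: 3 universal, 2 existential.

3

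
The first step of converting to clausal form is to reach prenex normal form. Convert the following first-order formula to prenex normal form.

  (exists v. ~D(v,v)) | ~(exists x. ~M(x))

exists v. forall x. (~D(v,v) | M(x))

Push ¬ through the quantifiers and connectives to reach negation normal form:
  (exists v. ~D(v,v)) | (forall x. M(x))
Pull the quantifiers to the front (each side's bound variable is not free in the other side):
  exists v. forall x. (~D(v,v) | M(x))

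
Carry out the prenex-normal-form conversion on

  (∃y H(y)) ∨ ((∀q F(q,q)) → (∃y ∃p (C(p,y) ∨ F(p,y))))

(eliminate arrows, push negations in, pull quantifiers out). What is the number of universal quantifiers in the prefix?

0

Eliminate → and ↔ using ¬ and ∨.
  (∃y H(y)) ∨ ¬(∀q F(q,q)) ∨ (∃y ∃p (C(p,y) ∨ F(p,y)))
Move each ¬ inward, flipping quantifiers it crosses:
  (∃y H(y)) ∨ (∃q ¬F(q,q)) ∨ (∃y ∃p (C(p,y) ∨ F(p,y)))
Standardize variables apart so no two quantifiers bind the same name: y↦w.
  (∃y H(y)) ∨ (∃q ¬F(q,q)) ∨ (∃w ∃p (C(p,w) ∨ F(p,w)))
Extract every quantifier outward, since the variables are now distinct and don't occur free across branches:
  ∃y ∃q ∃w ∃p (H(y) ∨ ¬F(q,q) ∨ C(p,w) ∨ F(p,w))
The prefix is ∃y ∃q ∃w ∃p: 0 universal, 4 existential.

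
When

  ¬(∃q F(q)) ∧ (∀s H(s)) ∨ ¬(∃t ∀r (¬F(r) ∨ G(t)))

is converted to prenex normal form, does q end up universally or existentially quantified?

universal

Drive negations inward (¬∀x A ≡ ∃x ¬A, ¬∃x A ≡ ∀x ¬A, De Morgan for ∧/∨):
  (∀q ¬F(q)) ∧ (∀s H(s)) ∨ (∀t ∃r (F(r) ∧ ¬G(t)))
Extract every quantifier outward, since the variables are now distinct and don't occur free across branches:
  ∀q ∀s ∀t ∃r (¬F(q) ∧ H(s) ∨ F(r) ∧ ¬G(t))
The quantifier ∃q sits under an odd number of negations, so it flips to ∀q.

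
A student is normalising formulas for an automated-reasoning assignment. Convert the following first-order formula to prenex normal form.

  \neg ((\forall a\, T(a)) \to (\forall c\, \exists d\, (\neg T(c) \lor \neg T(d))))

First replace A → B with ¬A ∨ B.
  \neg (\neg (\forall a\, T(a)) \lor (\forall c\, \exists d\, (\neg T(c) \lor \neg T(d))))
Drive negations inward (¬∀x A ≡ ∃x ¬A, ¬∃x A ≡ ∀x ¬A, De Morgan for ∧/∨):
  (\forall a\, T(a)) \land (\exists c\, \forall d\, (T(c) \land T(d)))
All bound variables are already distinct, so no renaming is needed.
Extract every quantifier outward, since the variables are now distinct and don't occur free across branches:
  \forall a\, \exists c\, \forall d\, (T(a) \land T(c) \land T(d))

\forall a\, \exists c\, \forall d\, (T(a) \land T(c) \land T(d))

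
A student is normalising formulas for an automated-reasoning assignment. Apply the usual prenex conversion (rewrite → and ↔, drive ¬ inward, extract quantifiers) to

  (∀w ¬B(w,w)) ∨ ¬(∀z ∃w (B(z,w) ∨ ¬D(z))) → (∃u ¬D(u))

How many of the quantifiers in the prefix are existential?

First replace A → B with ¬A ∨ B.
  ¬((∀w ¬B(w,w)) ∨ ¬(∀z ∃w (B(z,w) ∨ ¬D(z)))) ∨ (∃u ¬D(u))
Push ¬ through the quantifiers and connectives to reach negation normal form:
  (∃w B(w,w)) ∧ (∀z ∃w (B(z,w) ∨ ¬D(z))) ∨ (∃u ¬D(u))
Standardize variables apart so no two quantifiers bind the same name: w↦r.
  (∃w B(w,w)) ∧ (∀z ∃r (B(z,r) ∨ ¬D(z))) ∨ (∃u ¬D(u))
Finally move all quantifiers to the prefix:
  ∃w ∀z ∃r ∃u (B(w,w) ∧ (B(z,r) ∨ ¬D(z)) ∨ ¬D(u))
The prefix is ∃w ∀z ∃r ∃u: 1 universal, 3 existential.

3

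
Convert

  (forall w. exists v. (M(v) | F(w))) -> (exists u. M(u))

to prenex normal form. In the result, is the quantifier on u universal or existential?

existential

Rewrite implications/biconditionals: A → B as ¬A ∨ B.
  ~(forall w. exists v. (M(v) | F(w))) | (exists u. M(u))
Drive negations inward (¬∀x A ≡ ∃x ¬A, ¬∃x A ≡ ∀x ¬A, De Morgan for ∧/∨):
  (exists w. forall v. (~M(v) & ~F(w))) | (exists u. M(u))
Extract every quantifier outward, since the variables are now distinct and don't occur free across branches:
  exists w. forall v. exists u. (~M(v) & ~F(w) | M(u))
The quantifier exists u sits under an even number of negations (counting the antecedent side of each →), so it remains existential.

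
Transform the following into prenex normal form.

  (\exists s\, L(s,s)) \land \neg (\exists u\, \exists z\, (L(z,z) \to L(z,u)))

First replace A → B with ¬A ∨ B.
  (\exists s\, L(s,s)) \land \neg (\exists u\, \exists z\, (\neg L(z,z) \lor L(z,u)))
Move each ¬ inward, flipping quantifiers it crosses:
  (\exists s\, L(s,s)) \land (\forall u\, \forall z\, (L(z,z) \land \neg L(z,u)))
Pull the quantifiers to the front (each side's bound variable is not free in the other side):
  \exists s\, \forall u\, \forall z\, (L(s,s) \land L(z,z) \land \neg L(z,u))

\exists s\, \forall u\, \forall z\, (L(s,s) \land L(z,z) \land \neg L(z,u))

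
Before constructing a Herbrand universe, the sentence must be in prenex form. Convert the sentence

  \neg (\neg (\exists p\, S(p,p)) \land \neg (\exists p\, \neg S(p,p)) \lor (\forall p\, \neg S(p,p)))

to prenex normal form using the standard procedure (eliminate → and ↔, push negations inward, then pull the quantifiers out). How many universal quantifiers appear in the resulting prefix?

0

Push ¬ through the quantifiers and connectives to reach negation normal form:
  ((\exists p\, S(p,p)) \lor (\exists p\, \neg S(p,p))) \land (\exists p\, S(p,p))
Give each quantifier a distinct variable: p↦v1, p↦z.
  ((\exists p\, S(p,p)) \lor (\exists v1\, \neg S(v1,v1))) \land (\exists z\, S(z,z))
Extract every quantifier outward, since the variables are now distinct and don't occur free across branches:
  \exists p\, \exists v1\, \exists z\, ((S(p,p) \lor \neg S(v1,v1)) \land S(z,z))
The prefix is \exists p \exists v1 \exists z: 0 universal, 3 existential.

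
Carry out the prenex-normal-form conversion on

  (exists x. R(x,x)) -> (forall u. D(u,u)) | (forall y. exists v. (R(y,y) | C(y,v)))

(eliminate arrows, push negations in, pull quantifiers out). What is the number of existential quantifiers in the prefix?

1

Rewrite implications/biconditionals: A → B as ¬A ∨ B.
  ~(exists x. R(x,x)) | (forall u. D(u,u)) | (forall y. exists v. (R(y,y) | C(y,v)))
Drive negations inward (¬∀x A ≡ ∃x ¬A, ¬∃x A ≡ ∀x ¬A, De Morgan for ∧/∨):
  (forall x. ~R(x,x)) | (forall u. D(u,u)) | (forall y. exists v. (R(y,y) | C(y,v)))
All bound variables are already distinct, so no renaming is needed.
Extract every quantifier outward, since the variables are now distinct and don't occur free across branches:
  forall x. forall u. forall y. exists v. (~R(x,x) | D(u,u) | R(y,y) | C(y,v))
The prefix is forall x forall u forall y exists v: 3 universal, 1 existential.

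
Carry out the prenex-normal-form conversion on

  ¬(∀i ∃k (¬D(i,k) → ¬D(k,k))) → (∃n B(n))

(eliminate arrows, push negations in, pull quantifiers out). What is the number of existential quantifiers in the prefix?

First replace A → B with ¬A ∨ B.
  ¬¬(∀i ∃k (¬¬D(i,k) ∨ ¬D(k,k))) ∨ (∃n B(n))
Drive negations inward (¬∀x A ≡ ∃x ¬A, ¬∃x A ≡ ∀x ¬A, De Morgan for ∧/∨):
  (∀i ∃k (D(i,k) ∨ ¬D(k,k))) ∨ (∃n B(n))
All bound variables are already distinct, so no renaming is needed.
Finally move all quantifiers to the prefix:
  ∀i ∃k ∃n (D(i,k) ∨ ¬D(k,k) ∨ B(n))
The prefix is ∀i ∃k ∃n: 1 universal, 2 existential.

2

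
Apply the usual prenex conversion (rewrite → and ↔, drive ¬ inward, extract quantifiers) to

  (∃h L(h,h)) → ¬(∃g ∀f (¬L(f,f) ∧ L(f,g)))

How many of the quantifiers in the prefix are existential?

1

First replace A → B with ¬A ∨ B.
  ¬(∃h L(h,h)) ∨ ¬(∃g ∀f (¬L(f,f) ∧ L(f,g)))
Move each ¬ inward, flipping quantifiers it crosses:
  (∀h ¬L(h,h)) ∨ (∀g ∃f (L(f,f) ∨ ¬L(f,g)))
Extract every quantifier outward, since the variables are now distinct and don't occur free across branches:
  ∀h ∀g ∃f (¬L(h,h) ∨ L(f,f) ∨ ¬L(f,g))
The prefix is ∀h ∀g ∃f: 2 universal, 1 existential.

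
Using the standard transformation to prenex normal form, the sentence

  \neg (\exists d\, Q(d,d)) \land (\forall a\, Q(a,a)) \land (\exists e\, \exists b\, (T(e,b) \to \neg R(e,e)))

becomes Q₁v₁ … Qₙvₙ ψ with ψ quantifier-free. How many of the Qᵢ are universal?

Rewrite implications/biconditionals: A → B as ¬A ∨ B.
  \neg (\exists d\, Q(d,d)) \land (\forall a\, Q(a,a)) \land (\exists e\, \exists b\, (\neg T(e,b) \lor \neg R(e,e)))
Drive negations inward (¬∀x A ≡ ∃x ¬A, ¬∃x A ≡ ∀x ¬A, De Morgan for ∧/∨):
  (\forall d\, \neg Q(d,d)) \land (\forall a\, Q(a,a)) \land (\exists e\, \exists b\, (\neg T(e,b) \lor \neg R(e,e)))
All bound variables are already distinct, so no renaming is needed.
Extract every quantifier outward, since the variables are now distinct and don't occur free across branches:
  \forall d\, \forall a\, \exists e\, \exists b\, (\neg Q(d,d) \land Q(a,a) \land (\neg T(e,b) \lor \neg R(e,e)))
The prefix is \forall d \forall a \exists e \exists b: 2 universal, 2 existential.

2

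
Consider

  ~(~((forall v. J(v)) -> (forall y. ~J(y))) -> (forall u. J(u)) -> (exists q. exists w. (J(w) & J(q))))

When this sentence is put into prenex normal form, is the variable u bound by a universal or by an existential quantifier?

First replace A → B with ¬A ∨ B.
  ~(~~(~(forall v. J(v)) | (forall y. ~J(y))) | ~(forall u. J(u)) | (exists q. exists w. (J(w) & J(q))))
Drive negations inward (¬∀x A ≡ ∃x ¬A, ¬∃x A ≡ ∀x ¬A, De Morgan for ∧/∨):
  (forall v. J(v)) & (exists y. J(y)) & (forall u. J(u)) & (forall q. forall w. (~J(w) | ~J(q)))
Extract every quantifier outward, since the variables are now distinct and don't occur free across branches:
  forall v. exists y. forall u. forall q. forall w. (J(v) & J(y) & J(u) & (~J(w) | ~J(q)))
The quantifier forall u sits under an even number of negations (counting the antecedent side of each →), so it remains universal.

universal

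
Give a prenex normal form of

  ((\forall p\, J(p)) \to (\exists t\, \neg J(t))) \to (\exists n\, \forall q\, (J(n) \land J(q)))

First replace A → B with ¬A ∨ B.
  \neg (\neg (\forall p\, J(p)) \lor (\exists t\, \neg J(t))) \lor (\exists n\, \forall q\, (J(n) \land J(q)))
Move each ¬ inward, flipping quantifiers it crosses:
  (\forall p\, J(p)) \land (\forall t\, J(t)) \lor (\exists n\, \forall q\, (J(n) \land J(q)))
All bound variables are already distinct, so no renaming is needed.
Pull the quantifiers to the front (each side's bound variable is not free in the other side):
  \forall p\, \forall t\, \exists n\, \forall q\, (J(p) \land J(t) \lor J(n) \land J(q))

\forall p\, \forall t\, \exists n\, \forall q\, (J(p) \land J(t) \lor J(n) \land J(q))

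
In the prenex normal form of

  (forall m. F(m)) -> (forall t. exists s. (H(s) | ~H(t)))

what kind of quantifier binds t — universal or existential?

First replace A → B with ¬A ∨ B.
  ~(forall m. F(m)) | (forall t. exists s. (H(s) | ~H(t)))
Drive negations inward (¬∀x A ≡ ∃x ¬A, ¬∃x A ≡ ∀x ¬A, De Morgan for ∧/∨):
  (exists m. ~F(m)) | (forall t. exists s. (H(s) | ~H(t)))
Pull the quantifiers to the front (each side's bound variable is not free in the other side):
  exists m. forall t. exists s. (~F(m) | H(s) | ~H(t))
The quantifier forall t sits under an even number of negations (counting the antecedent side of each →), so it remains universal.

universal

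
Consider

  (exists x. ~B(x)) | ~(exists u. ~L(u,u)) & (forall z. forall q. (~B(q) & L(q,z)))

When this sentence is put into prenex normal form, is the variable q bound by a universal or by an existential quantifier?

universal

Push ¬ through the quantifiers and connectives to reach negation normal form:
  (exists x. ~B(x)) | (forall u. L(u,u)) & (forall z. forall q. (~B(q) & L(q,z)))
All bound variables are already distinct, so no renaming is needed.
Pull the quantifiers to the front (each side's bound variable is not free in the other side):
  exists x. forall u. forall z. forall q. (~B(x) | L(u,u) & ~B(q) & L(q,z))
The quantifier forall q sits under an even number of negations, so it remains universal.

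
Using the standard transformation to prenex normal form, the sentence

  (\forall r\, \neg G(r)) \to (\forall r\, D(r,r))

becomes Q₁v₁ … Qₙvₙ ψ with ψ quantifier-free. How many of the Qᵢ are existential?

1

Eliminate → and ↔ using ¬ and ∨.
  \neg (\forall r\, \neg G(r)) \lor (\forall r\, D(r,r))
Push ¬ through the quantifiers and connectives to reach negation normal form:
  (\exists r\, G(r)) \lor (\forall r\, D(r,r))
Give each quantifier a distinct variable: r↦v1.
  (\exists r\, G(r)) \lor (\forall v1\, D(v1,v1))
Finally move all quantifiers to the prefix:
  \exists r\, \forall v1\, (G(r) \lor D(v1,v1))
The prefix is \exists r \forall v1: 1 universal, 1 existential.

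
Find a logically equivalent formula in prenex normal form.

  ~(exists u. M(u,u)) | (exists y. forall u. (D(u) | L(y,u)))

Drive negations inward (¬∀x A ≡ ∃x ¬A, ¬∃x A ≡ ∀x ¬A, De Morgan for ∧/∨):
  (forall u. ~M(u,u)) | (exists y. forall u. (D(u) | L(y,u)))
Give each quantifier a distinct variable: u↦c.
  (forall u. ~M(u,u)) | (exists y. forall c. (D(c) | L(y,c)))
Extract every quantifier outward, since the variables are now distinct and don't occur free across branches:
  forall u. exists y. forall c. (~M(u,u) | D(c) | L(y,c))

forall u. exists y. forall c. (~M(u,u) | D(c) | L(y,c))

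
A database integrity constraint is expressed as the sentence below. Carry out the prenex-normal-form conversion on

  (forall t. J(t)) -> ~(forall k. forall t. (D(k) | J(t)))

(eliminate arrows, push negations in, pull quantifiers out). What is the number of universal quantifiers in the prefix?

Eliminate → and ↔ using ¬ and ∨.
  ~(forall t. J(t)) | ~(forall k. forall t. (D(k) | J(t)))
Move each ¬ inward, flipping quantifiers it crosses:
  (exists t. ~J(t)) | (exists k. exists t. (~D(k) & ~J(t)))
Give each quantifier a distinct variable: t↦w1.
  (exists t. ~J(t)) | (exists k. exists w1. (~D(k) & ~J(w1)))
Extract every quantifier outward, since the variables are now distinct and don't occur free across branches:
  exists t. exists k. exists w1. (~J(t) | ~D(k) & ~J(w1))
The prefix is exists t exists k exists w1: 0 universal, 3 existential.

0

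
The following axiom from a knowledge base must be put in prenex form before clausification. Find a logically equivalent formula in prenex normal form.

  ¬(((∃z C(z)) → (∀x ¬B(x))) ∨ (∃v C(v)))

∃z ∃x ∀v (C(z) ∧ B(x) ∧ ¬C(v))

Eliminate → and ↔ using ¬ and ∨.
  ¬(¬(∃z C(z)) ∨ (∀x ¬B(x)) ∨ (∃v C(v)))
Move each ¬ inward, flipping quantifiers it crosses:
  (∃z C(z)) ∧ (∃x B(x)) ∧ (∀v ¬C(v))
All bound variables are already distinct, so no renaming is needed.
Finally move all quantifiers to the prefix:
  ∃z ∃x ∀v (C(z) ∧ B(x) ∧ ¬C(v))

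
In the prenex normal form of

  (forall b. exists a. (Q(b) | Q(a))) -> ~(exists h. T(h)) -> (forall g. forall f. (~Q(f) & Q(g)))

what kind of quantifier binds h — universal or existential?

Rewrite implications/biconditionals: A → B as ¬A ∨ B.
  ~(forall b. exists a. (Q(b) | Q(a))) | ~~(exists h. T(h)) | (forall g. forall f. (~Q(f) & Q(g)))
Move each ¬ inward, flipping quantifiers it crosses:
  (exists b. forall a. (~Q(b) & ~Q(a))) | (exists h. T(h)) | (forall g. forall f. (~Q(f) & Q(g)))
All bound variables are already distinct, so no renaming is needed.
Finally move all quantifiers to the prefix:
  exists b. forall a. exists h. forall g. forall f. (~Q(b) & ~Q(a) | T(h) | ~Q(f) & Q(g))
The quantifier exists h sits under an even number of negations (counting the antecedent side of each →), so it remains existential.

existential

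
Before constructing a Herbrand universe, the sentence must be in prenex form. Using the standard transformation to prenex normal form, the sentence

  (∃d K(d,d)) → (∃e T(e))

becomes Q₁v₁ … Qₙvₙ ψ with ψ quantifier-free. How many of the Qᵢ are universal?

1

First replace A → B with ¬A ∨ B.
  ¬(∃d K(d,d)) ∨ (∃e T(e))
Move each ¬ inward, flipping quantifiers it crosses:
  (∀d ¬K(d,d)) ∨ (∃e T(e))
All bound variables are already distinct, so no renaming is needed.
Finally move all quantifiers to the prefix:
  ∀d ∃e (¬K(d,d) ∨ T(e))
The prefix is ∀d ∃e: 1 universal, 1 existential.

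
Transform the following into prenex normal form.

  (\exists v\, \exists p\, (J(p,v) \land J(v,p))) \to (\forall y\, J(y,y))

\forall v\, \forall p\, \forall y\, (\neg J(p,v) \lor \neg J(v,p) \lor J(y,y))

Rewrite implications/biconditionals: A → B as ¬A ∨ B.
  \neg (\exists v\, \exists p\, (J(p,v) \land J(v,p))) \lor (\forall y\, J(y,y))
Move each ¬ inward, flipping quantifiers it crosses:
  (\forall v\, \forall p\, (\neg J(p,v) \lor \neg J(v,p))) \lor (\forall y\, J(y,y))
Extract every quantifier outward, since the variables are now distinct and don't occur free across branches:
  \forall v\, \forall p\, \forall y\, (\neg J(p,v) \lor \neg J(v,p) \lor J(y,y))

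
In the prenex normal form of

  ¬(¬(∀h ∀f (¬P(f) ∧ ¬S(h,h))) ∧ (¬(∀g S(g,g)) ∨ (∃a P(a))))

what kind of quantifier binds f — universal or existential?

Move each ¬ inward, flipping quantifiers it crosses:
  (∀h ∀f (¬P(f) ∧ ¬S(h,h))) ∨ (∀g S(g,g)) ∧ (∀a ¬P(a))
Extract every quantifier outward, since the variables are now distinct and don't occur free across branches:
  ∀h ∀f ∀g ∀a (¬P(f) ∧ ¬S(h,h) ∨ S(g,g) ∧ ¬P(a))
The quantifier ∀f sits under an even number of negations, so it remains universal.

universal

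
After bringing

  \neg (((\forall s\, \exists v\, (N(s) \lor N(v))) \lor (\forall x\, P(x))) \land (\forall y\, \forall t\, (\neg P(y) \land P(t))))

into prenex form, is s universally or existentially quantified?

Push ¬ through the quantifiers and connectives to reach negation normal form:
  (\exists s\, \forall v\, (\neg N(s) \land \neg N(v))) \land (\exists x\, \neg P(x)) \lor (\exists y\, \exists t\, (P(y) \lor \neg P(t)))
All bound variables are already distinct, so no renaming is needed.
Extract every quantifier outward, since the variables are now distinct and don't occur free across branches:
  \exists s\, \forall v\, \exists x\, \exists y\, \exists t\, (\neg N(s) \land \neg N(v) \land \neg P(x) \lor P(y) \lor \neg P(t))
The quantifier \forall s sits under an odd number of negations, so it flips to \exists s.

existential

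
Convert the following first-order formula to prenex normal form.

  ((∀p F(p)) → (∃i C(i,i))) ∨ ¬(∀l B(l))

Eliminate → and ↔ using ¬ and ∨.
  ¬(∀p F(p)) ∨ (∃i C(i,i)) ∨ ¬(∀l B(l))
Push ¬ through the quantifiers and connectives to reach negation normal form:
  (∃p ¬F(p)) ∨ (∃i C(i,i)) ∨ (∃l ¬B(l))
All bound variables are already distinct, so no renaming is needed.
Pull the quantifiers to the front (each side's bound variable is not free in the other side):
  ∃p ∃i ∃l (¬F(p) ∨ C(i,i) ∨ ¬B(l))

∃p ∃i ∃l (¬F(p) ∨ C(i,i) ∨ ¬B(l))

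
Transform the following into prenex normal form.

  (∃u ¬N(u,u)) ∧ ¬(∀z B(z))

Push ¬ through the quantifiers and connectives to reach negation normal form:
  (∃u ¬N(u,u)) ∧ (∃z ¬B(z))
Extract every quantifier outward, since the variables are now distinct and don't occur free across branches:
  ∃u ∃z (¬N(u,u) ∧ ¬B(z))

∃u ∃z (¬N(u,u) ∧ ¬B(z))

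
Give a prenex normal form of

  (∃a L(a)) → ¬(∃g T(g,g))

Eliminate → and ↔ using ¬ and ∨.
  ¬(∃a L(a)) ∨ ¬(∃g T(g,g))
Move each ¬ inward, flipping quantifiers it crosses:
  (∀a ¬L(a)) ∨ (∀g ¬T(g,g))
Extract every quantifier outward, since the variables are now distinct and don't occur free across branches:
  ∀a ∀g (¬L(a) ∨ ¬T(g,g))

∀a ∀g (¬L(a) ∨ ¬T(g,g))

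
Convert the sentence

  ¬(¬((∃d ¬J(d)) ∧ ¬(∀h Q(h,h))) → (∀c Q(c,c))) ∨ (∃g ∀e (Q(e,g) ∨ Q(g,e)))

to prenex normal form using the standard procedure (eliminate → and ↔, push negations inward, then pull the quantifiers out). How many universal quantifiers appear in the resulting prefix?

3

First replace A → B with ¬A ∨ B.
  ¬(¬¬((∃d ¬J(d)) ∧ ¬(∀h Q(h,h))) ∨ (∀c Q(c,c))) ∨ (∃g ∀e (Q(e,g) ∨ Q(g,e)))
Push ¬ through the quantifiers and connectives to reach negation normal form:
  ((∀d J(d)) ∨ (∀h Q(h,h))) ∧ (∃c ¬Q(c,c)) ∨ (∃g ∀e (Q(e,g) ∨ Q(g,e)))
All bound variables are already distinct, so no renaming is needed.
Pull the quantifiers to the front (each side's bound variable is not free in the other side):
  ∀d ∀h ∃c ∃g ∀e ((J(d) ∨ Q(h,h)) ∧ ¬Q(c,c) ∨ Q(e,g) ∨ Q(g,e))
The prefix is ∀d ∀h ∃c ∃g ∀e: 3 universal, 2 existential.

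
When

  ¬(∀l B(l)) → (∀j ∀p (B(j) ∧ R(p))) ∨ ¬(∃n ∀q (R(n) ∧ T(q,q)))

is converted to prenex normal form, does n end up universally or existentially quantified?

universal

First replace A → B with ¬A ∨ B.
  ¬¬(∀l B(l)) ∨ (∀j ∀p (B(j) ∧ R(p))) ∨ ¬(∃n ∀q (R(n) ∧ T(q,q)))
Drive negations inward (¬∀x A ≡ ∃x ¬A, ¬∃x A ≡ ∀x ¬A, De Morgan for ∧/∨):
  (∀l B(l)) ∨ (∀j ∀p (B(j) ∧ R(p))) ∨ (∀n ∃q (¬R(n) ∨ ¬T(q,q)))
Pull the quantifiers to the front (each side's bound variable is not free in the other side):
  ∀l ∀j ∀p ∀n ∃q (B(l) ∨ B(j) ∧ R(p) ∨ ¬R(n) ∨ ¬T(q,q))
The quantifier ∃n sits under an odd number of negations (counting the antecedent side of each →), so it flips to ∀n.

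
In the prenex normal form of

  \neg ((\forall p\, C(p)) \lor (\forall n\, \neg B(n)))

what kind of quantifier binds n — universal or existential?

existential

Drive negations inward (¬∀x A ≡ ∃x ¬A, ¬∃x A ≡ ∀x ¬A, De Morgan for ∧/∨):
  (\exists p\, \neg C(p)) \land (\exists n\, B(n))
All bound variables are already distinct, so no renaming is needed.
Finally move all quantifiers to the prefix:
  \exists p\, \exists n\, (\neg C(p) \land B(n))
The quantifier \forall n sits under an odd number of negations, so it flips to \exists n.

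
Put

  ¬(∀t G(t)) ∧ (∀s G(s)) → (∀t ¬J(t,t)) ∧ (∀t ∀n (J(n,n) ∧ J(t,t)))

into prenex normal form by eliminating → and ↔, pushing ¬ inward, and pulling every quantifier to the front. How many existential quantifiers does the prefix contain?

1

First replace A → B with ¬A ∨ B.
  ¬(¬(∀t G(t)) ∧ (∀s G(s))) ∨ (∀t ¬J(t,t)) ∧ (∀t ∀n (J(n,n) ∧ J(t,t)))
Move each ¬ inward, flipping quantifiers it crosses:
  (∀t G(t)) ∨ (∃s ¬G(s)) ∨ (∀t ¬J(t,t)) ∧ (∀t ∀n (J(n,n) ∧ J(t,t)))
Standardize variables apart so no two quantifiers bind the same name: t↦v1, t↦w1.
  (∀t G(t)) ∨ (∃s ¬G(s)) ∨ (∀v1 ¬J(v1,v1)) ∧ (∀w1 ∀n (J(n,n) ∧ J(w1,w1)))
Pull the quantifiers to the front (each side's bound variable is not free in the other side):
  ∀t ∃s ∀v1 ∀w1 ∀n (G(t) ∨ ¬G(s) ∨ ¬J(v1,v1) ∧ J(n,n) ∧ J(w1,w1))
The prefix is ∀t ∃s ∀v1 ∀w1 ∀n: 4 universal, 1 existential.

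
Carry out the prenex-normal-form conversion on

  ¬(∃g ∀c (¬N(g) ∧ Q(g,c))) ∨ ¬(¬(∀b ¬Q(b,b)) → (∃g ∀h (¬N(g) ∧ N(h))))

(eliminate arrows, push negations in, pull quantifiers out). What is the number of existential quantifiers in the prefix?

First replace A → B with ¬A ∨ B.
  ¬(∃g ∀c (¬N(g) ∧ Q(g,c))) ∨ ¬(¬¬(∀b ¬Q(b,b)) ∨ (∃g ∀h (¬N(g) ∧ N(h))))
Drive negations inward (¬∀x A ≡ ∃x ¬A, ¬∃x A ≡ ∀x ¬A, De Morgan for ∧/∨):
  (∀g ∃c (N(g) ∨ ¬Q(g,c))) ∨ (∃b Q(b,b)) ∧ (∀g ∃h (N(g) ∨ ¬N(h)))
Standardize variables apart so no two quantifiers bind the same name: g↦t.
  (∀g ∃c (N(g) ∨ ¬Q(g,c))) ∨ (∃b Q(b,b)) ∧ (∀t ∃h (N(t) ∨ ¬N(h)))
Pull the quantifiers to the front (each side's bound variable is not free in the other side):
  ∀g ∃c ∃b ∀t ∃h (N(g) ∨ ¬Q(g,c) ∨ Q(b,b) ∧ (N(t) ∨ ¬N(h)))
The prefix is ∀g ∃c ∃b ∀t ∃h: 2 universal, 3 existential.

3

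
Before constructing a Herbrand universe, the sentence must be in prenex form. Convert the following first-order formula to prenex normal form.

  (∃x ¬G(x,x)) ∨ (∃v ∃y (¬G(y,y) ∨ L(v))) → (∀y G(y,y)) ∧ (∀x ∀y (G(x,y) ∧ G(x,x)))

∀x ∀v ∀y ∀y1 ∀w ∀q (G(x,x) ∧ G(y,y) ∧ ¬L(v) ∨ G(y1,y1) ∧ G(w,q) ∧ G(w,w))

Eliminate → and ↔ using ¬ and ∨.
  ¬((∃x ¬G(x,x)) ∨ (∃v ∃y (¬G(y,y) ∨ L(v)))) ∨ (∀y G(y,y)) ∧ (∀x ∀y (G(x,y) ∧ G(x,x)))
Move each ¬ inward, flipping quantifiers it crosses:
  (∀x G(x,x)) ∧ (∀v ∀y (G(y,y) ∧ ¬L(v))) ∨ (∀y G(y,y)) ∧ (∀x ∀y (G(x,y) ∧ G(x,x)))
Give each quantifier a distinct variable: y↦y1, x↦w, y↦q.
  (∀x G(x,x)) ∧ (∀v ∀y (G(y,y) ∧ ¬L(v))) ∨ (∀y1 G(y1,y1)) ∧ (∀w ∀q (G(w,q) ∧ G(w,w)))
Pull the quantifiers to the front (each side's bound variable is not free in the other side):
  ∀x ∀v ∀y ∀y1 ∀w ∀q (G(x,x) ∧ G(y,y) ∧ ¬L(v) ∨ G(y1,y1) ∧ G(w,q) ∧ G(w,w))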